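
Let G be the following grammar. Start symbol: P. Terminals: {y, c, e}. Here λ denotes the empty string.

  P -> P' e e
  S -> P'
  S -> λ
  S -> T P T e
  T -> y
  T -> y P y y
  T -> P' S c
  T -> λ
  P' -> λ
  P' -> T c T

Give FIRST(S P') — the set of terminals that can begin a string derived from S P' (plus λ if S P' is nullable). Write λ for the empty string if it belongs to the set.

FIRST(P) = {c, e, y}  (via P' e e)
FIRST(S) = {λ, c, e, y}  (via P', T P T e)
FIRST(T) = {λ, c, e, y}  (via P' S c)
FIRST(P') = {λ, c, e, y}  (via T c T)
FIRST(S P'): take FIRST of each symbol in turn, carrying on past any symbol whose FIRST contains λ; result {λ, c, e, y}.

{λ, c, e, y}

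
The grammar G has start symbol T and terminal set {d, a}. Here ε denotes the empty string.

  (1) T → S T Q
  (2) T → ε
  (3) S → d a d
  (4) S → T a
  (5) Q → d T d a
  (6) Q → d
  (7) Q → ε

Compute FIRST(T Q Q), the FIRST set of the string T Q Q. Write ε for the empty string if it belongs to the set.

FIRST(Q) = {ε, d}
FIRST(T) = {ε, a, d}  (via S T Q)
FIRST(S) = {a, d}  (via T a)
FIRST(T Q Q): take FIRST of each symbol in turn, carrying on past any symbol whose FIRST contains ε; result {ε, a, d}.

{ε, a, d}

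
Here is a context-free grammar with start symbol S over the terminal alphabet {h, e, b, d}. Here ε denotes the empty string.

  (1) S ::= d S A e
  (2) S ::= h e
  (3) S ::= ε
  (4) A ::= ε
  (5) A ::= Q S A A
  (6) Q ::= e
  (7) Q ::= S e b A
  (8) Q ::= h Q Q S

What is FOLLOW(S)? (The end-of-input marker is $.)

{$, d, e, h}

FIRST(S): from S::=d S A e we get {d}; from S::=h e we get {h}; from S::=ε we get {ε}. So FIRST(S) = {ε, d, h}.
FIRST(Q): from Q::=e we get {e}; from Q::=S e b A we get {d, e, h}; from Q::=h Q Q S we get {h}. So FIRST(Q) = {d, e, h}.
FIRST(A): from A::=ε we get {ε}; from A::=Q S A A we get {d, e, h}. So FIRST(A) = {ε, d, e, h}.
FOLLOW(S) includes $ since S is the start symbol.
FOLLOW(S): in S::=d S A e, S is followed by A e with FIRST {d, e, h}; in A::=Q S A A, S is followed by A A with FIRST {ε, d, e, h}; in A::=Q S A A, the suffix after S is nullable, so FOLLOW(S) ⊇ FOLLOW(A) = {d, e, h}; in Q::=S e b A, S is followed by e b A with FIRST {e}; in Q::=h Q Q S, the suffix after S is empty, so FOLLOW(S) ⊇ FOLLOW(Q) = {d, e, h}. Thus FOLLOW(S) = {$, d, e, h}.
FOLLOW(A): in S::=d S A e, A is followed by e with FIRST {e}; in A::=Q S A A (occurrence 1), A is followed by A with FIRST {ε, d, e, h}; in A::=Q S A A (occurrence 1), the suffix after A is nullable (adds nothing new); in A::=Q S A A (occurrence 2), the suffix after A is empty (adds nothing new); in Q::=S e b A, the suffix after A is empty, so FOLLOW(A) ⊇ FOLLOW(Q) = {d, e, h}. Thus FOLLOW(A) = {d, e, h}.
FOLLOW(Q): in A::=Q S A A, Q is followed by S A A with FIRST {ε, d, e, h}; in A::=Q S A A, the suffix after Q is nullable, so FOLLOW(Q) ⊇ FOLLOW(A) = {d, e, h}; in Q::=h Q Q S (occurrence 1), Q is followed by Q S with FIRST {d, e, h}; in Q::=h Q Q S (occurrence 2), Q is followed by S with FIRST {ε, d, h}; in Q::=h Q Q S (occurrence 2), the suffix after Q is nullable (adds nothing new). Thus FOLLOW(Q) = {d, e, h}.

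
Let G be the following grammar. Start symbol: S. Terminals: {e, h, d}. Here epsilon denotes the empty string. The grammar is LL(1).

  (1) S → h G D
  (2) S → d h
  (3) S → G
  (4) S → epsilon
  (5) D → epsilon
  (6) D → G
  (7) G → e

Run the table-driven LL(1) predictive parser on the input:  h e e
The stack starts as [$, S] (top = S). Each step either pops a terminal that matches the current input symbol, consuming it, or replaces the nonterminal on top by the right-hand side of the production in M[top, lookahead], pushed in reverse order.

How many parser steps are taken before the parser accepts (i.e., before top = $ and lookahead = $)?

7

step 1: stack=$ S  input=h e e $  — expand S → h G D
step 2: stack=$ D G h  input=h e e $  — match h
step 3: stack=$ D G  input=e e $  — expand G → e
step 4: stack=$ D e  input=e e $  — match e
step 5: stack=$ D  input=e $  — expand D → G
step 6: stack=$ G  input=e $  — expand G → e
step 7: stack=$ e  input=e $  — match e
Accept reached after 7 steps.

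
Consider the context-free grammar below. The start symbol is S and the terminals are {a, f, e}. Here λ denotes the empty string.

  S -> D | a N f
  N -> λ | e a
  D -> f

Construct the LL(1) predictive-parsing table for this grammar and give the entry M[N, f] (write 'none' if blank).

N -> λ

FIRST(N) = {λ, e}
FIRST(D) = {f}
FIRST(S) = {a, f}  (via D)
FOLLOW(S) includes $ since S is the start symbol.
FOLLOW(N): in S->a N f, N is followed by f with FIRST {f}. Thus FOLLOW(N) = {f}.
For N -> λ: FIRST(λ) = {λ}, so it goes in M[N, t] for t ∈ {}; since λ ∈ FIRST, also for every t ∈ FOLLOW(N) = {f}.
For N -> e a: FIRST(e a) = {e}, so it goes in M[N, t] for t ∈ {e}.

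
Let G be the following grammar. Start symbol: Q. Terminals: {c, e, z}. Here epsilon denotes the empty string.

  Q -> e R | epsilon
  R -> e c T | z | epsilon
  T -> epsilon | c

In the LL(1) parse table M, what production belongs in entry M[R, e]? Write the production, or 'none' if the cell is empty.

FIRST(Q): from Q->e R we get {e}; from Q->epsilon we get {epsilon}. So FIRST(Q) = {epsilon, e}.
FIRST(R): from R->e c T we get {e}; from R->z we get {z}; from R->epsilon we get {epsilon}. So FIRST(R) = {epsilon, e, z}.
FIRST(T): from T->epsilon we get {epsilon}; from T->c we get {c}. So FIRST(T) = {epsilon, c}.
FOLLOW(Q) includes $ since Q is the start symbol.
FOLLOW(Q): Q appears on no right-hand side. Thus FOLLOW(Q) = {$}.
FOLLOW(R): in Q->e R, the suffix after R is empty, so FOLLOW(R) ⊇ FOLLOW(Q) = {$}. Thus FOLLOW(R) = {$}.
For R -> e c T: FIRST(e c T) = {e}, so it goes in M[R, t] for t ∈ {e}.
For R -> z: FIRST(z) = {z}, so it goes in M[R, t] for t ∈ {z}.
For R -> epsilon: FIRST(epsilon) = {epsilon}, so it goes in M[R, t] for t ∈ {}; since epsilon ∈ FIRST, also for every t ∈ FOLLOW(R) = {$}.

R -> e c T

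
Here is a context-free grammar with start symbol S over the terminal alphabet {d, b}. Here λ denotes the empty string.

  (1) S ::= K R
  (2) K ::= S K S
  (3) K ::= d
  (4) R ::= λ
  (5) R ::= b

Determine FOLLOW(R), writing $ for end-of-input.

{$, b, d}

FIRST(R): from R::=λ we get {λ}; from R::=b we get {b}. So FIRST(R) = {λ, b}.
FIRST(S): from S::=K R we get {d}. So FIRST(S) = {d}.
FIRST(K): from K::=S K S we get {d}; from K::=d we get {d}. So FIRST(K) = {d}.
FOLLOW(S) includes $ since S is the start symbol.
FOLLOW(S): in K::=S K S (occurrence 1), S is followed by K S with FIRST {d}; in K::=S K S (occurrence 2), the suffix after S is empty, so FOLLOW(S) ⊇ FOLLOW(K) = {$, b, d}. Thus FOLLOW(S) = {$, b, d}.
FOLLOW(K): in S::=K R, K is followed by R with FIRST {λ, b}; in S::=K R, the suffix after K is nullable, so FOLLOW(K) ⊇ FOLLOW(S) = {$, b, d}; in K::=S K S, K is followed by S with FIRST {d}. Thus FOLLOW(K) = {$, b, d}.
FOLLOW(R): in S::=K R, the suffix after R is empty, so FOLLOW(R) ⊇ FOLLOW(S) = {$, b, d}. Thus FOLLOW(R) = {$, b, d}.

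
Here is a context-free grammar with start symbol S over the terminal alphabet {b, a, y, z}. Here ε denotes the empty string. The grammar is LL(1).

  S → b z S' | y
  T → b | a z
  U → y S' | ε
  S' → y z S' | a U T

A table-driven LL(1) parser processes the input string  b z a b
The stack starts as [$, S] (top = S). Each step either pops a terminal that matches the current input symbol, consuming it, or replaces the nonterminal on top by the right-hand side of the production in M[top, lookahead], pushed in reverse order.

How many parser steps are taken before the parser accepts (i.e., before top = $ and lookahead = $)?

8

step 1: stack=$ S  input=b z a b $  — expand S → b z S'
step 2: stack=$ S' z b  input=b z a b $  — match b
step 3: stack=$ S' z  input=z a b $  — match z
step 4: stack=$ S'  input=a b $  — expand S' → a U T
step 5: stack=$ T U a  input=a b $  — match a
step 6: stack=$ T U  input=b $  — expand U → ε
step 7: stack=$ T  input=b $  — expand T → b
step 8: stack=$ b  input=b $  — match b
Accept reached after 8 steps.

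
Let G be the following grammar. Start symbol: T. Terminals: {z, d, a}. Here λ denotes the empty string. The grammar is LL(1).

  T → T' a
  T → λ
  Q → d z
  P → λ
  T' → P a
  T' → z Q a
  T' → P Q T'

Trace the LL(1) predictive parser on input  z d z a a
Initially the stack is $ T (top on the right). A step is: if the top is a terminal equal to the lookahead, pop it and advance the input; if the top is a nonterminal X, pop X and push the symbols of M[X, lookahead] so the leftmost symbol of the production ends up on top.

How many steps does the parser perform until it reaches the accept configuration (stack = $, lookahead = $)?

8

step 1: stack=$ T  input=z d z a a $  — expand T → T' a
step 2: stack=$ a T'  input=z d z a a $  — expand T' → z Q a
step 3: stack=$ a a Q z  input=z d z a a $  — match z
step 4: stack=$ a a Q  input=d z a a $  — expand Q → d z
step 5: stack=$ a a z d  input=d z a a $  — match d
step 6: stack=$ a a z  input=z a a $  — match z
step 7: stack=$ a a  input=a a $  — match a
step 8: stack=$ a  input=a $  — match a
Accept reached after 8 steps.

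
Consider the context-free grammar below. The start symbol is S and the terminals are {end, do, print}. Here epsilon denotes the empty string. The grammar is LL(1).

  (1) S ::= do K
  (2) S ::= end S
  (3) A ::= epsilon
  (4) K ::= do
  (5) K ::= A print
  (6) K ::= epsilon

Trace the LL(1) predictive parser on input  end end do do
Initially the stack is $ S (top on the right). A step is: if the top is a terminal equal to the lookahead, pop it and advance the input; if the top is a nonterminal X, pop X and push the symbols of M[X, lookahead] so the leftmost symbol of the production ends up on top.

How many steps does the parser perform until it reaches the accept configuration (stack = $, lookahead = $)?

8

     Stack    Input            Action
  1  $ S      end end do do $  expand S ::= end S
  2  $ S end  end end do do $  match end
  3  $ S      end do do $      expand S ::= end S
  4  $ S end  end do do $      match end
  5  $ S      do do $          expand S ::= do K
  6  $ K do   do do $          match do
  7  $ K      do $             expand K ::= do
  8  $ do     do $             match do
Accept reached after 8 steps.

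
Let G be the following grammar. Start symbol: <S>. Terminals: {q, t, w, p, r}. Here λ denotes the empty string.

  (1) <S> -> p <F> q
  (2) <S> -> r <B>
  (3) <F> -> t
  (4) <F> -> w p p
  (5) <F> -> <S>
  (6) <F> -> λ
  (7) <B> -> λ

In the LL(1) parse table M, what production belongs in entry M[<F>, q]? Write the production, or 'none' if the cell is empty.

<F> -> λ

FIRST(<S>) = {p, r}
FIRST(<B>) = {λ}
FIRST(<F>) = {λ, p, r, t, w}  (via <S>)
FOLLOW(<S>) includes $ since <S> is the start symbol.
FOLLOW(<F>): in <S>->p <F> q, <F> is followed by q with FIRST {q}. Thus FOLLOW(<F>) = {q}.
For <F> -> t: FIRST(t) = {t}, so it goes in M[<F>, t] for t ∈ {t}.
For <F> -> w p p: FIRST(w p p) = {w}, so it goes in M[<F>, t] for t ∈ {w}.
For <F> -> <S>: FIRST(<S>) = {p, r}, so it goes in M[<F>, t] for t ∈ {p, r}.
For <F> -> λ: FIRST(λ) = {λ}, so it goes in M[<F>, t] for t ∈ {}; since λ ∈ FIRST, also for every t ∈ FOLLOW(<F>) = {q}.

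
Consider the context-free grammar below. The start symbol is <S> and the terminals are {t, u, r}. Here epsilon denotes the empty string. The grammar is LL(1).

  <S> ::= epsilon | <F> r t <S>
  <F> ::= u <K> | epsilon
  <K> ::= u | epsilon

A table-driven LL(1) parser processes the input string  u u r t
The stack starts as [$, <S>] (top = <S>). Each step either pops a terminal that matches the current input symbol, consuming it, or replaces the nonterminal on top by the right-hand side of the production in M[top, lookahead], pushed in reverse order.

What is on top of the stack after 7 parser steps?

<S>

     Stack            Input      Action
  1  $ <S>            u u r t $  expand <S> ::= <F> r t <S>
  2  $ <S> t r <F>    u u r t $  expand <F> ::= u <K>
  3  $ <S> t r <K> u  u u r t $  match u
  4  $ <S> t r <K>    u r t $    expand <K> ::= u
  5  $ <S> t r u      u r t $    match u
  6  $ <S> t r        r t $      match r
  7  $ <S> t          t $        match t
Stack after step 7: $ <S> (top = <S>).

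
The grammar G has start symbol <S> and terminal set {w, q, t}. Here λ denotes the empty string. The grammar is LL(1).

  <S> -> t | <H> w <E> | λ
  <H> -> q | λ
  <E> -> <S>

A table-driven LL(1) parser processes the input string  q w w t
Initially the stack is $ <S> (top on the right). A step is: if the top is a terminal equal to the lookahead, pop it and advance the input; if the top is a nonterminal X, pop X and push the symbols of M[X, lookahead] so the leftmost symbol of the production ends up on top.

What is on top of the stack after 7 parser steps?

     Stack        Input      Action
  1  $ <S>        q w w t $  expand <S> -> <H> w <E>
  2  $ <E> w <H>  q w w t $  expand <H> -> q
  3  $ <E> w q    q w w t $  match q
  4  $ <E> w      w w t $    match w
  5  $ <E>        w t $      expand <E> -> <S>
  6  $ <S>        w t $      expand <S> -> <H> w <E>
  7  $ <E> w <H>  w t $      expand <H> -> λ
Stack after step 7: $ <E> w (top = w).

w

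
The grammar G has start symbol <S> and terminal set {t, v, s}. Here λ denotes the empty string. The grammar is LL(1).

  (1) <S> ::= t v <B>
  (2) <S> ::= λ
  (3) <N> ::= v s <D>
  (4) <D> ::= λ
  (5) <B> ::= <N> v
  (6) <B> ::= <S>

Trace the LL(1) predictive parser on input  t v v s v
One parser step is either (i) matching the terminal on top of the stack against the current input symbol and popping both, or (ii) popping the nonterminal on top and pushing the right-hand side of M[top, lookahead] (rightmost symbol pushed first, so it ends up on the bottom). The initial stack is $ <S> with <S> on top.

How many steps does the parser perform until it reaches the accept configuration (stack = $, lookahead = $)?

9

     Stack        Input        Action
  1  $ <S>        t v v s v $  expand <S> ::= t v <B>
  2  $ <B> v t    t v v s v $  match t
  3  $ <B> v      v v s v $    match v
  4  $ <B>        v s v $      expand <B> ::= <N> v
  5  $ v <N>      v s v $      expand <N> ::= v s <D>
  6  $ v <D> s v  v s v $      match v
  7  $ v <D> s    s v $        match s
  8  $ v <D>      v $          expand <D> ::= λ
  9  $ v          v $          match v
Accept reached after 9 steps.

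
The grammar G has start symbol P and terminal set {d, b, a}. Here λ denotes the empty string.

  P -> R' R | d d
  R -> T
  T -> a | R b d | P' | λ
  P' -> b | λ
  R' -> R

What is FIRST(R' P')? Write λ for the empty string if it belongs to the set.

FIRST(P') = {λ, b}
FIRST(P) = {λ, a, b, d}  (via R' R)
FIRST(R) = {λ, a, b}  (via T)
FIRST(T) = {λ, a, b}  (via R b d, P')
FIRST(R') = {λ, a, b}  (via R)
FIRST(R' P'): take FIRST of each symbol in turn, carrying on past any symbol whose FIRST contains λ; result {λ, a, b}.

{λ, a, b}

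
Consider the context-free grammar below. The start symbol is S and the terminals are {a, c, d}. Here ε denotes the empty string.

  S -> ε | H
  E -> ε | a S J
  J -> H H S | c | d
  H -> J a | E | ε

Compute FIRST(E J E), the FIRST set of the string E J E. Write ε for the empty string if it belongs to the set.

FIRST(E) = {ε, a}
FIRST(S) = {ε, a, c, d}  (via H)
FIRST(J) = {ε, a, c, d}  (via H H S)
FIRST(H) = {ε, a, c, d}  (via J a, E)
FIRST(E J E): take FIRST of each symbol in turn, carrying on past any symbol whose FIRST contains ε; result {ε, a, c, d}.

{ε, a, c, d}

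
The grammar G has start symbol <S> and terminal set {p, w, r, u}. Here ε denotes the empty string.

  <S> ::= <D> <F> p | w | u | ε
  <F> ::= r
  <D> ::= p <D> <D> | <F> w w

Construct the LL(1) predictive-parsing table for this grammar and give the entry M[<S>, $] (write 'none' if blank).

FIRST(<F>) = {r}
FIRST(<D>) = {p, r}  (via <F> w w)
FIRST(<S>) = {ε, p, r, u, w}  (via <D> <F> p)
FOLLOW(<S>) includes $ since <S> is the start symbol.
FOLLOW(<S>): <S> appears on no right-hand side. Thus FOLLOW(<S>) = {$}.
For <S> ::= <D> <F> p: FIRST(<D> <F> p) = {p, r}, so it goes in M[<S>, t] for t ∈ {p, r}.
For <S> ::= w: FIRST(w) = {w}, so it goes in M[<S>, t] for t ∈ {w}.
For <S> ::= u: FIRST(u) = {u}, so it goes in M[<S>, t] for t ∈ {u}.
For <S> ::= ε: FIRST(ε) = {ε}, so it goes in M[<S>, t] for t ∈ {}; since ε ∈ FIRST, also for every t ∈ FOLLOW(<S>) = {$}.

<S> ::= ε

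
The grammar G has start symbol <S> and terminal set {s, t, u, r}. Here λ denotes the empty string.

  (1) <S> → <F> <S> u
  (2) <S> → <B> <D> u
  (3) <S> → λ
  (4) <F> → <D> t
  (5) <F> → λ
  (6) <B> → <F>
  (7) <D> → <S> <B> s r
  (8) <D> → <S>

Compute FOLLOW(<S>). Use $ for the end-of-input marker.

FIRST(<S>) = {λ, s, t, u}  (via <F> <S> u, <B> <D> u)
FIRST(<F>) = {λ, s, t, u}  (via <D> t)
FIRST(<B>) = {λ, s, t, u}  (via <F>)
FIRST(<D>) = {λ, s, t, u}  (via <S> <B> s r, <S>)
FOLLOW(<S>) includes $ since <S> is the start symbol.
FOLLOW(<B>): in <S>→<B> <D> u, <B> is followed by <D> u with FIRST {s, t, u}; in <D>→<S> <B> s r, <B> is followed by s r with FIRST {s}. Thus FOLLOW(<B>) = {s, t, u}.
FOLLOW(<F>): in <S>→<F> <S> u, <F> is followed by <S> u with FIRST {s, t, u}; in <B>→<F>, the suffix after <F> is empty, so FOLLOW(<F>) ⊇ FOLLOW(<B>) = {s, t, u}. Thus FOLLOW(<F>) = {s, t, u}.
FOLLOW(<D>): in <S>→<B> <D> u, <D> is followed by u with FIRST {u}; in <F>→<D> t, <D> is followed by t with FIRST {t}. Thus FOLLOW(<D>) = {t, u}.
FOLLOW(<S>): in <S>→<F> <S> u, <S> is followed by u with FIRST {u}; in <D>→<S> <B> s r, <S> is followed by <B> s r with FIRST {s, t, u}; in <D>→<S>, the suffix after <S> is empty, so FOLLOW(<S>) ⊇ FOLLOW(<D>) = {t, u}. Thus FOLLOW(<S>) = {$, s, t, u}.

{$, s, t, u}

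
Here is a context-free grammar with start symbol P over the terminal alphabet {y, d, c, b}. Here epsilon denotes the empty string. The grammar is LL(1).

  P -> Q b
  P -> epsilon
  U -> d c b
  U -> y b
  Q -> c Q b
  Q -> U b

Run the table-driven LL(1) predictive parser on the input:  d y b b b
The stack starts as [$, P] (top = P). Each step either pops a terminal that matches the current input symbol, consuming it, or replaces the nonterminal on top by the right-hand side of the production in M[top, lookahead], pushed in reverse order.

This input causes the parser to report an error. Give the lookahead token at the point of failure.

y

step 1: stack=$ P  input=d y b b b $  — expand P -> Q b
step 2: stack=$ b Q  input=d y b b b $  — expand Q -> U b
step 3: stack=$ b b U  input=d y b b b $  — expand U -> d c b
step 4: stack=$ b b b c d  input=d y b b b $  — match d
step 5: stack=$ b b b c  input=y b b b $  — error: top is terminal c but lookahead is y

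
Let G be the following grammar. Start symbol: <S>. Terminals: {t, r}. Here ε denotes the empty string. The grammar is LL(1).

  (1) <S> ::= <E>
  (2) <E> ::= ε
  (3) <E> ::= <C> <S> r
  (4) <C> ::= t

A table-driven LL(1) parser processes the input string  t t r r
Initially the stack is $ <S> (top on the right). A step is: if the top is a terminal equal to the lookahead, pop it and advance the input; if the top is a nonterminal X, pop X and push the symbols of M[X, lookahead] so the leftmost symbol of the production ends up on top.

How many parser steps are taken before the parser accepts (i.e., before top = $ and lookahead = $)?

      Stack          Input      Action
   1  $ <S>          t t r r $  expand <S> ::= <E>
   2  $ <E>          t t r r $  expand <E> ::= <C> <S> r
   3  $ r <S> <C>    t t r r $  expand <C> ::= t
   4  $ r <S> t      t t r r $  match t
   5  $ r <S>        t r r $    expand <S> ::= <E>
   6  $ r <E>        t r r $    expand <E> ::= <C> <S> r
   7  $ r r <S> <C>  t r r $    expand <C> ::= t
   8  $ r r <S> t    t r r $    match t
   9  $ r r <S>      r r $      expand <S> ::= <E>
  10  $ r r <E>      r r $      expand <E> ::= ε
  11  $ r r          r r $      match r
  12  $ r            r $        match r
Accept reached after 12 steps.

12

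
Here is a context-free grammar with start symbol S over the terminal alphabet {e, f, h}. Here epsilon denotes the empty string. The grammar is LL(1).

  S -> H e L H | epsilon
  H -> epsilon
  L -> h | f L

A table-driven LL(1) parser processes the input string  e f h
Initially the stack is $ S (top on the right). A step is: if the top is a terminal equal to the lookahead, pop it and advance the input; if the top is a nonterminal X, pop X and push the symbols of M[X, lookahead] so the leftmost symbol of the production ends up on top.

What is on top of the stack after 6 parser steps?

     Stack      Input    Action
  1  $ S        e f h $  expand S -> H e L H
  2  $ H L e H  e f h $  expand H -> epsilon
  3  $ H L e    e f h $  match e
  4  $ H L      f h $    expand L -> f L
  5  $ H L f    f h $    match f
  6  $ H L      h $      expand L -> h
Stack after step 6: $ H h (top = h).

h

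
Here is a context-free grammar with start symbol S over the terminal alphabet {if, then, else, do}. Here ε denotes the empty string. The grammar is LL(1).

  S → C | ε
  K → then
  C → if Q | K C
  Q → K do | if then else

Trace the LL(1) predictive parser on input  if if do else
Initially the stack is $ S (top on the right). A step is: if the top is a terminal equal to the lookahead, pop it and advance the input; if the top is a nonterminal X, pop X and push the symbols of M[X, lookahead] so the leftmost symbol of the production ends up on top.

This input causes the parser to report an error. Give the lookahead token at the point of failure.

do

step 1: stack=$ S  input=if if do else $  — expand S → C
step 2: stack=$ C  input=if if do else $  — expand C → if Q
step 3: stack=$ Q if  input=if if do else $  — match if
step 4: stack=$ Q  input=if do else $  — expand Q → if then else
step 5: stack=$ else then if  input=if do else $  — match if
step 6: stack=$ else then  input=do else $  — error: top is terminal then but lookahead is do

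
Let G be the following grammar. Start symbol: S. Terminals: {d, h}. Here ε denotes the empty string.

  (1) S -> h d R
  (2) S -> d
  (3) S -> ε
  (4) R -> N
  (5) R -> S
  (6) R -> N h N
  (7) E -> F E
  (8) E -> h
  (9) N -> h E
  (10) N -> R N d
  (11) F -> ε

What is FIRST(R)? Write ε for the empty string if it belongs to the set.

{ε, d, h}

FIRST(S): from S->h d R we get {h}; from S->d we get {d}; from S->ε we get {ε}. So FIRST(S) = {ε, d, h}.
FIRST(F): from F->ε we get {ε}. So FIRST(F) = {ε}.
FIRST(E): from E->F E we get {h}; from E->h we get {h}. So FIRST(E) = {h}.
FIRST(R): from R->N we get {d, h}; from R->S we get {ε, d, h}; from R->N h N we get {d, h}. So FIRST(R) = {ε, d, h}.
FIRST(N): from N->h E we get {h}; from N->R N d we get {d, h}. So FIRST(N) = {d, h}.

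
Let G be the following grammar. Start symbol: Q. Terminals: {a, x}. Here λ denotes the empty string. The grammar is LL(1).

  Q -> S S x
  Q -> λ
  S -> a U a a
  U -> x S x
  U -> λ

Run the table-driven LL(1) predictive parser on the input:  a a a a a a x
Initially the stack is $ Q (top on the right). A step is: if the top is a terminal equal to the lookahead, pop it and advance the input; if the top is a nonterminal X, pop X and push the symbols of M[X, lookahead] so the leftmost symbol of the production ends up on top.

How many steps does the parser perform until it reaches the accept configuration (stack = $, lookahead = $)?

12

      Stack          Input            Action
   1  $ Q            a a a a a a x $  expand Q -> S S x
   2  $ x S S        a a a a a a x $  expand S -> a U a a
   3  $ x S a a U a  a a a a a a x $  match a
   4  $ x S a a U    a a a a a x $    expand U -> λ
   5  $ x S a a      a a a a a x $    match a
   6  $ x S a        a a a a x $      match a
   7  $ x S          a a a x $        expand S -> a U a a
   8  $ x a a U a    a a a x $        match a
   9  $ x a a U      a a x $          expand U -> λ
  10  $ x a a        a a x $          match a
  11  $ x a          a x $            match a
  12  $ x            x $              match x
Accept reached after 12 steps.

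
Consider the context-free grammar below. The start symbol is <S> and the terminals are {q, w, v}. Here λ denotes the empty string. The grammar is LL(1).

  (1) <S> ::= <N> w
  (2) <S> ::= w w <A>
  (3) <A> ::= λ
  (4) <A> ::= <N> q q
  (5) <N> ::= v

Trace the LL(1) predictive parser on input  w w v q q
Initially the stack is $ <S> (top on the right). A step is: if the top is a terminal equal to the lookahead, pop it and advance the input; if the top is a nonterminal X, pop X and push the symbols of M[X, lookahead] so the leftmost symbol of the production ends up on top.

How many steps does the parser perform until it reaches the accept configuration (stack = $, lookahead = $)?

8

     Stack      Input        Action
  1  $ <S>      w w v q q $  expand <S> ::= w w <A>
  2  $ <A> w w  w w v q q $  match w
  3  $ <A> w    w v q q $    match w
  4  $ <A>      v q q $      expand <A> ::= <N> q q
  5  $ q q <N>  v q q $      expand <N> ::= v
  6  $ q q v    v q q $      match v
  7  $ q q      q q $        match q
  8  $ q        q $          match q
Accept reached after 8 steps.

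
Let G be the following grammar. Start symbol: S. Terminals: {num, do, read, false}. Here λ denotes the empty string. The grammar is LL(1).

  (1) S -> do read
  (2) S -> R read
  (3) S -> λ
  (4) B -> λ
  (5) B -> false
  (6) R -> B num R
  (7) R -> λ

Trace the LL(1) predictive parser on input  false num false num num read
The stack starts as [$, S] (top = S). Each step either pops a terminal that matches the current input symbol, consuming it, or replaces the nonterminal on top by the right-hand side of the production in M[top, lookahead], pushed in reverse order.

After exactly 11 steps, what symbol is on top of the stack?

      Stack               Input                           Action
   1  $ S                 false num false num num read $  expand S -> R read
   2  $ read R            false num false num num read $  expand R -> B num R
   3  $ read R num B      false num false num num read $  expand B -> false
   4  $ read R num false  false num false num num read $  match false
   5  $ read R num        num false num num read $        match num
   6  $ read R            false num num read $            expand R -> B num R
   7  $ read R num B      false num num read $            expand B -> false
   8  $ read R num false  false num num read $            match false
   9  $ read R num        num num read $                  match num
  10  $ read R            num read $                      expand R -> B num R
  11  $ read R num B      num read $                      expand B -> λ
Stack after step 11: $ read R num (top = num).

num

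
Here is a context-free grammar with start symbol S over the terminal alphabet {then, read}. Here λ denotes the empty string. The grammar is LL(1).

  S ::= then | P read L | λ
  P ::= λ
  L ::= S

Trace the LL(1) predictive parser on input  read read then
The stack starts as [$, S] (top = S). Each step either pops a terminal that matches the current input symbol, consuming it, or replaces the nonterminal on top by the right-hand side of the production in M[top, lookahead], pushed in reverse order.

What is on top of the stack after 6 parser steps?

read

     Stack       Input             Action
  1  $ S         read read then $  expand S ::= P read L
  2  $ L read P  read read then $  expand P ::= λ
  3  $ L read    read read then $  match read
  4  $ L         read then $       expand L ::= S
  5  $ S         read then $       expand S ::= P read L
  6  $ L read P  read then $       expand P ::= λ
Stack after step 6: $ L read (top = read).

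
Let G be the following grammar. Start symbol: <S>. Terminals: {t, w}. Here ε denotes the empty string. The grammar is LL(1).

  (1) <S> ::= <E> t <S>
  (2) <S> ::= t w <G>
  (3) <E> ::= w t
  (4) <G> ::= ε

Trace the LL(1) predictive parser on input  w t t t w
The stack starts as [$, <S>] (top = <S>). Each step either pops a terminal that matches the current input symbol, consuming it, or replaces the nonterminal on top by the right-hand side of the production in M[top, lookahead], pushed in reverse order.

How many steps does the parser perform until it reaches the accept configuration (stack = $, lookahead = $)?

     Stack        Input        Action
  1  $ <S>        w t t t w $  expand <S> ::= <E> t <S>
  2  $ <S> t <E>  w t t t w $  expand <E> ::= w t
  3  $ <S> t t w  w t t t w $  match w
  4  $ <S> t t    t t t w $    match t
  5  $ <S> t      t t w $      match t
  6  $ <S>        t w $        expand <S> ::= t w <G>
  7  $ <G> w t    t w $        match t
  8  $ <G> w      w $          match w
  9  $ <G>        $            expand <G> ::= ε
Accept reached after 9 steps.

9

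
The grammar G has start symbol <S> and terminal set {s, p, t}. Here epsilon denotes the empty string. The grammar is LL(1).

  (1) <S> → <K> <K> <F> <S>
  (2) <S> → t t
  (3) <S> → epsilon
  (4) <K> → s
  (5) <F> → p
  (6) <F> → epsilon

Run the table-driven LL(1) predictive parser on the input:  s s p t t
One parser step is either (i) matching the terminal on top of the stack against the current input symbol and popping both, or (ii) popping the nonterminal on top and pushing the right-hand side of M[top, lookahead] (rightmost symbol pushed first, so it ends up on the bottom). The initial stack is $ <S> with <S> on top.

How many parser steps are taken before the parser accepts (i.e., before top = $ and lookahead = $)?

step 1: stack=$ <S>  input=s s p t t $  — expand <S> → <K> <K> <F> <S>
step 2: stack=$ <S> <F> <K> <K>  input=s s p t t $  — expand <K> → s
step 3: stack=$ <S> <F> <K> s  input=s s p t t $  — match s
step 4: stack=$ <S> <F> <K>  input=s p t t $  — expand <K> → s
step 5: stack=$ <S> <F> s  input=s p t t $  — match s
step 6: stack=$ <S> <F>  input=p t t $  — expand <F> → p
step 7: stack=$ <S> p  input=p t t $  — match p
step 8: stack=$ <S>  input=t t $  — expand <S> → t t
step 9: stack=$ t t  input=t t $  — match t
step 10: stack=$ t  input=t $  — match t
Accept reached after 10 steps.

10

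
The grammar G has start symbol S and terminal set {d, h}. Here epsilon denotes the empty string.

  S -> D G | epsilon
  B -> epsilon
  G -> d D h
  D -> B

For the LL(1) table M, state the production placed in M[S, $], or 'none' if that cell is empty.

FIRST(B) = {epsilon}
FIRST(G) = {d}
FIRST(D) = {epsilon}  (via B)
FIRST(S) = {epsilon, d}  (via D G)
FOLLOW(S) includes $ since S is the start symbol.
FOLLOW(S): S appears on no right-hand side. Thus FOLLOW(S) = {$}.
For S -> D G: FIRST(D G) = {d}, so it goes in M[S, t] for t ∈ {d}.
For S -> epsilon: FIRST(epsilon) = {epsilon}, so it goes in M[S, t] for t ∈ {}; since epsilon ∈ FIRST, also for every t ∈ FOLLOW(S) = {$}.

S -> epsilon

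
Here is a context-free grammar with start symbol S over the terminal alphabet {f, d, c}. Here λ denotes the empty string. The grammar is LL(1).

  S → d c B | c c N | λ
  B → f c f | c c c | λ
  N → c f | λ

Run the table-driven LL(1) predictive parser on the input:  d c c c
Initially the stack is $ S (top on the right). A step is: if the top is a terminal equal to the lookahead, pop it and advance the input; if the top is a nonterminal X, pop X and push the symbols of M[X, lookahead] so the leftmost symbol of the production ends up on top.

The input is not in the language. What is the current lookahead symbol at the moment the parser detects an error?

$

step 1: stack=$ S  input=d c c c $  — expand S → d c B
step 2: stack=$ B c d  input=d c c c $  — match d
step 3: stack=$ B c  input=c c c $  — match c
step 4: stack=$ B  input=c c $  — expand B → c c c
step 5: stack=$ c c c  input=c c $  — match c
step 6: stack=$ c c  input=c $  — match c
step 7: stack=$ c  input=$  — error: top is terminal c but lookahead is $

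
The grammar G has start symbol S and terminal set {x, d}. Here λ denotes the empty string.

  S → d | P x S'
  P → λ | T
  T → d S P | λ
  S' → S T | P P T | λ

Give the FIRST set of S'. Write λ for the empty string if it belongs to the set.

FIRST(T): from T→d S P we get {d}; from T→λ we get {λ}. So FIRST(T) = {λ, d}.
FIRST(P): from P→λ we get {λ}; from P→T we get {λ, d}. So FIRST(P) = {λ, d}.
FIRST(S): from S→d we get {d}; from S→P x S' we get {d, x}. So FIRST(S) = {d, x}.
FIRST(S'): from S'→S T we get {d, x}; from S'→P P T we get {λ, d}; from S'→λ we get {λ}. So FIRST(S') = {λ, d, x}.

{λ, d, x}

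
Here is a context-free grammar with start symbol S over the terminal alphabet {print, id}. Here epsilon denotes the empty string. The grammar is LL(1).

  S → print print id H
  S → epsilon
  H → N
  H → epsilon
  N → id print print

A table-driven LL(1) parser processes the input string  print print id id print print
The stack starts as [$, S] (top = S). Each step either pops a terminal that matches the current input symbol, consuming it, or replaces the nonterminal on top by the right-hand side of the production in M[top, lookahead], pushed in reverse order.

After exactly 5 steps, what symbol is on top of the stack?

     Stack               Input                            Action
  1  $ S                 print print id id print print $  expand S → print print id H
  2  $ H id print print  print print id id print print $  match print
  3  $ H id print        print id id print print $        match print
  4  $ H id              id id print print $              match id
  5  $ H                 id print print $                 expand H → N
Stack after step 5: $ N (top = N).

N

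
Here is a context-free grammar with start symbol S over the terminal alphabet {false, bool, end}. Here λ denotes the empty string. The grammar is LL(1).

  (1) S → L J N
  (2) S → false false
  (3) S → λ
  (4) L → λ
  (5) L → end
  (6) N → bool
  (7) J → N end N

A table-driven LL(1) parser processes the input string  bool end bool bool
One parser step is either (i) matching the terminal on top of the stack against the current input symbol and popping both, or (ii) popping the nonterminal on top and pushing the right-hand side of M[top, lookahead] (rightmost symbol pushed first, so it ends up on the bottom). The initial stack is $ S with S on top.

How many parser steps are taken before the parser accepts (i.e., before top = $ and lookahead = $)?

      Stack           Input                 Action
   1  $ S             bool end bool bool $  expand S → L J N
   2  $ N J L         bool end bool bool $  expand L → λ
   3  $ N J           bool end bool bool $  expand J → N end N
   4  $ N N end N     bool end bool bool $  expand N → bool
   5  $ N N end bool  bool end bool bool $  match bool
   6  $ N N end       end bool bool $       match end
   7  $ N N           bool bool $           expand N → bool
   8  $ N bool        bool bool $           match bool
   9  $ N             bool $                expand N → bool
  10  $ bool          bool $                match bool
Accept reached after 10 steps.

10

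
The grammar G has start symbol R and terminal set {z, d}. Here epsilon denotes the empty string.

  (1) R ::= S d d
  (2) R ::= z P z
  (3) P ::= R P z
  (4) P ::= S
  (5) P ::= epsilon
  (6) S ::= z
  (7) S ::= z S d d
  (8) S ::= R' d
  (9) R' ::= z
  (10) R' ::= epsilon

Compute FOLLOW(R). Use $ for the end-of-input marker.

{$, d, z}

FIRST(R') = {epsilon, z}
FIRST(S) = {d, z}  (via R' d)
FIRST(R) = {d, z}  (via S d d)
FIRST(P) = {epsilon, d, z}  (via R P z, S)
FOLLOW(R) includes $ since R is the start symbol.
FOLLOW(R): in P::=R P z, R is followed by P z with FIRST {d, z}. Thus FOLLOW(R) = {$, d, z}.
FOLLOW(P): in R::=z P z, P is followed by z with FIRST {z}; in P::=R P z, P is followed by z with FIRST {z}. Thus FOLLOW(P) = {z}.
FOLLOW(S): in R::=S d d, S is followed by d d with FIRST {d}; in P::=S, the suffix after S is empty, so FOLLOW(S) ⊇ FOLLOW(P) = {z}; in S::=z S d d, S is followed by d d with FIRST {d}. Thus FOLLOW(S) = {d, z}.
FOLLOW(R'): in S::=R' d, R' is followed by d with FIRST {d}. Thus FOLLOW(R') = {d}.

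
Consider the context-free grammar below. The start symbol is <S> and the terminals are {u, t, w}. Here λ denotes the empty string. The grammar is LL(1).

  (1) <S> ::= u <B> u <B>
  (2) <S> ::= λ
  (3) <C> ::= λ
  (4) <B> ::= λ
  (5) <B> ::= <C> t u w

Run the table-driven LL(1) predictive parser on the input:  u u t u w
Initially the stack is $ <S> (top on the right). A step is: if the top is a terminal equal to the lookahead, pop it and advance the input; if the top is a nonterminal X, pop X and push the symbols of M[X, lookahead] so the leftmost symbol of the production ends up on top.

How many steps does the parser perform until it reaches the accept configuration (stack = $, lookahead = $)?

9

step 1: stack=$ <S>  input=u u t u w $  — expand <S> ::= u <B> u <B>
step 2: stack=$ <B> u <B> u  input=u u t u w $  — match u
step 3: stack=$ <B> u <B>  input=u t u w $  — expand <B> ::= λ
step 4: stack=$ <B> u  input=u t u w $  — match u
step 5: stack=$ <B>  input=t u w $  — expand <B> ::= <C> t u w
step 6: stack=$ w u t <C>  input=t u w $  — expand <C> ::= λ
step 7: stack=$ w u t  input=t u w $  — match t
step 8: stack=$ w u  input=u w $  — match u
step 9: stack=$ w  input=w $  — match w
Accept reached after 9 steps.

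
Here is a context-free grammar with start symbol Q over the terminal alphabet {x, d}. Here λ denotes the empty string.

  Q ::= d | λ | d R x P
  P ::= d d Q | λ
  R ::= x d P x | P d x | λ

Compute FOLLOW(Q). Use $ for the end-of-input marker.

FIRST(Q) = {λ, d}
FIRST(P) = {λ, d}
FIRST(R) = {λ, d, x}  (via P d x)
FOLLOW(Q) includes $ since Q is the start symbol.
FOLLOW(R): in Q::=d R x P, R is followed by x P with FIRST {x}. Thus FOLLOW(R) = {x}.
FOLLOW(Q): in P::=d d Q, the suffix after Q is empty, so FOLLOW(Q) ⊇ FOLLOW(P) = {$, d, x}. Thus FOLLOW(Q) = {$, d, x}.
FOLLOW(P): in Q::=d R x P, the suffix after P is empty, so FOLLOW(P) ⊇ FOLLOW(Q) = {$, d, x}; in R::=x d P x, P is followed by x with FIRST {x}; in R::=P d x, P is followed by d x with FIRST {d}. Thus FOLLOW(P) = {$, d, x}.

{$, d, x}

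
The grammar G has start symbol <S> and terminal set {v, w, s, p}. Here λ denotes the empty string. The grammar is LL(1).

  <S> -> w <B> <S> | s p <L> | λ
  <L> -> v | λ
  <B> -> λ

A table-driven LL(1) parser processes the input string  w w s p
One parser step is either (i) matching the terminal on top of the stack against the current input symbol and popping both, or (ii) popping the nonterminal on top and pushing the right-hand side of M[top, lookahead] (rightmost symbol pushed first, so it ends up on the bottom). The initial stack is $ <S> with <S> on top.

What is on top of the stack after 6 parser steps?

step 1: stack=$ <S>  input=w w s p $  — expand <S> -> w <B> <S>
step 2: stack=$ <S> <B> w  input=w w s p $  — match w
step 3: stack=$ <S> <B>  input=w s p $  — expand <B> -> λ
step 4: stack=$ <S>  input=w s p $  — expand <S> -> w <B> <S>
step 5: stack=$ <S> <B> w  input=w s p $  — match w
step 6: stack=$ <S> <B>  input=s p $  — expand <B> -> λ
Stack after step 6: $ <S> (top = <S>).

<S>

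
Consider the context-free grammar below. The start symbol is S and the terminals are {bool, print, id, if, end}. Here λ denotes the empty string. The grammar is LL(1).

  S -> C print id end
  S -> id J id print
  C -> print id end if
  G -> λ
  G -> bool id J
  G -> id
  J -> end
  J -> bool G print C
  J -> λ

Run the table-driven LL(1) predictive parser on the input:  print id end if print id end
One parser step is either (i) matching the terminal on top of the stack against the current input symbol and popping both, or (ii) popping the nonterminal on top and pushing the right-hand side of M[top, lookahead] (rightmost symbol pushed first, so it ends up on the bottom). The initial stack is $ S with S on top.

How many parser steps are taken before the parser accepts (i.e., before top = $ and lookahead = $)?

9

     Stack                           Input                           Action
  1  $ S                             print id end if print id end $  expand S -> C print id end
  2  $ end id print C                print id end if print id end $  expand C -> print id end if
  3  $ end id print if end id print  print id end if print id end $  match print
  4  $ end id print if end id        id end if print id end $        match id
  5  $ end id print if end           end if print id end $           match end
  6  $ end id print if               if print id end $               match if
  7  $ end id print                  print id end $                  match print
  8  $ end id                        id end $                        match id
  9  $ end                           end $                           match end
Accept reached after 9 steps.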